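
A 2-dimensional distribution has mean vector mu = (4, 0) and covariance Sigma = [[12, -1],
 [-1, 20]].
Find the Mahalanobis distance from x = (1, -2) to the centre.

Step 1 — centre the observation: (x - mu) = (-3, -2).

Step 2 — invert Sigma. det(Sigma) = 12·20 - (-1)² = 239.
  Sigma^{-1} = (1/det) · [[d, -b], [-b, a]] = [[0.0837, 0.0042],
 [0.0042, 0.0502]].

Step 3 — form the quadratic (x - mu)^T · Sigma^{-1} · (x - mu):
  Sigma^{-1} · (x - mu) = (-0.2594, -0.113).
  (x - mu)^T · [Sigma^{-1} · (x - mu)] = (-3)·(-0.2594) + (-2)·(-0.113) = 1.0042.

Step 4 — take square root: d = √(1.0042) ≈ 1.0021.

d(x, mu) = √(1.0042) ≈ 1.0021


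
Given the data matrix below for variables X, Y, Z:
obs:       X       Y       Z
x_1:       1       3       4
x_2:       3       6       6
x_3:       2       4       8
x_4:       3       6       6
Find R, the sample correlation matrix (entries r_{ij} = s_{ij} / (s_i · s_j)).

Step 1 — column means:
  mean(X) = (1 + 3 + 2 + 3) / 4 = 9/4 = 2.25
  mean(Y) = (3 + 6 + 4 + 6) / 4 = 19/4 = 4.75
  mean(Z) = (4 + 6 + 8 + 6) / 4 = 24/4 = 6

Step 2 — sample variances and covariances s[i,j] = (1/(n-1)) · Σ_k (x_{k,i} - mean_i) · (x_{k,j} - mean_j), with n-1 = 3:
  s[X,X] = ((-1.25)·(-1.25) + (0.75)·(0.75) + (-0.25)·(-0.25) + (0.75)·(0.75)) / 3 = 2.75/3 = 0.9167
  s[X,Y] = ((-1.25)·(-1.75) + (0.75)·(1.25) + (-0.25)·(-0.75) + (0.75)·(1.25)) / 3 = 4.25/3 = 1.4167
  s[X,Z] = ((-1.25)·(-2) + (0.75)·(0) + (-0.25)·(2) + (0.75)·(0)) / 3 = 2/3 = 0.6667
  s[Y,Y] = ((-1.75)·(-1.75) + (1.25)·(1.25) + (-0.75)·(-0.75) + (1.25)·(1.25)) / 3 = 6.75/3 = 2.25
  s[Y,Z] = ((-1.75)·(-2) + (1.25)·(0) + (-0.75)·(2) + (1.25)·(0)) / 3 = 2/3 = 0.6667
  s[Z,Z] = ((-2)·(-2) + (0)·(0) + (2)·(2) + (0)·(0)) / 3 = 8/3 = 2.6667
  Sample standard deviations s_i = √(s[i,i]):
  s(X) = √(0.9167) = 0.9574
  s(Y) = √(2.25) = 1.5
  s(Z) = √(2.6667) = 1.633

Step 3 — r_{ij} = s_{ij} / (s_i · s_j):
  r[X,X] = 1 (diagonal).
  r[X,Y] = 1.4167 / (0.9574 · 1.5) = 1.4167 / 1.4361 = 0.9864
  r[X,Z] = 0.6667 / (0.9574 · 1.633) = 0.6667 / 1.5635 = 0.4264
  r[Y,Y] = 1 (diagonal).
  r[Y,Z] = 0.6667 / (1.5 · 1.633) = 0.6667 / 2.4495 = 0.2722
  r[Z,Z] = 1 (diagonal).

R is symmetric with unit diagonal. Assembling:

R = [[1, 0.9864, 0.4264],
 [0.9864, 1, 0.2722],
 [0.4264, 0.2722, 1]]


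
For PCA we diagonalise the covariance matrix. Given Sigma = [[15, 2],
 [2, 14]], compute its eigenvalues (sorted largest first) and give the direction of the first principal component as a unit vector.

Step 1 — characteristic polynomial of 2×2 Sigma:
  det(Sigma - λI) = λ² - trace · λ + det = 0.
  trace = 15 + 14 = 29, det = 15·14 - (2)² = 206.
Step 2 — discriminant:
  Δ = trace² - 4·det = 841 - 824 = 17.
Step 3 — eigenvalues:
  λ = (trace ± √Δ)/2 = (29 ± 4.1231)/2,
  λ_1 = 16.5616,  λ_2 = 12.4384.

Step 4 — unit eigenvector for λ_1: solve (Sigma - λ_1 I)v = 0. First row:
  (15 - 16.5616)·v_x + (2)·v_y = 0, i.e. (-1.5616)·v_x + (2)·v_y = 0,
  so v ∝ (b, λ_1 - a) = (2, 1.5616) = u.
  ||u|| = √((2)² + (1.5616)²) = √(6.4384) ≈ 2.5374,
  v_1 = u/||u|| ≈ (0.7882, 0.6154) (||v_1|| = 1).

λ_1 = 16.5616,  λ_2 = 12.4384;  v_1 ≈ (0.7882, 0.6154)


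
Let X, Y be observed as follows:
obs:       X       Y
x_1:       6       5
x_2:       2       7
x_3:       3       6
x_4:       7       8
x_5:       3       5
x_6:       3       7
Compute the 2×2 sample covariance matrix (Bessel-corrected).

Step 1 — column means:
  mean(X) = (6 + 2 + 3 + 7 + 3 + 3) / 6 = 24/6 = 4
  mean(Y) = (5 + 7 + 6 + 8 + 5 + 7) / 6 = 38/6 = 6.3333

Step 2 — sample covariance S[i,j] = (1/(n-1)) · Σ_k (x_{k,i} - mean_i) · (x_{k,j} - mean_j), with n-1 = 5.
  S[X,X] = ((2)·(2) + (-2)·(-2) + (-1)·(-1) + (3)·(3) + (-1)·(-1) + (-1)·(-1)) / 5 = 20/5 = 4
  S[X,Y] = ((2)·(-1.3333) + (-2)·(0.6667) + (-1)·(-0.3333) + (3)·(1.6667) + (-1)·(-1.3333) + (-1)·(0.6667)) / 5 = 2/5 = 0.4
  S[Y,Y] = ((-1.3333)·(-1.3333) + (0.6667)·(0.6667) + (-0.3333)·(-0.3333) + (1.6667)·(1.6667) + (-1.3333)·(-1.3333) + (0.6667)·(0.6667)) / 5 = 7.3333/5 = 1.4667

S is symmetric (S[j,i] = S[i,j]). Assembling:

S = [[4, 0.4],
 [0.4, 1.4667]]


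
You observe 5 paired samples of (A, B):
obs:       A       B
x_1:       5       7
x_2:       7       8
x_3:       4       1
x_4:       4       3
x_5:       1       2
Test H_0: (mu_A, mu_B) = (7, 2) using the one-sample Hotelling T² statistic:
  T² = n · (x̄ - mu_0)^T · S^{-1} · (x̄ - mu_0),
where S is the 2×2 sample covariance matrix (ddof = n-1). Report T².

Step 1 — sample mean vector:
  mean(A) = (5 + 7 + 4 + 4 + 1) / 5 = 21/5 = 4.2
  mean(B) = (7 + 8 + 1 + 3 + 2) / 5 = 21/5 = 4.2
  x̄ = (4.2, 4.2),  deviation x̄ - mu_0 = (4.2, 4.2) - (7, 2) = (-2.8, 2.2).

Step 2 — sample covariance matrix, S[i,j] = (1/(n-1)) · Σ_k (x_{k,i} - mean_i) · (x_{k,j} - mean_j), divisor n-1 = 4:
  S[A,A] = ((0.8)·(0.8) + (2.8)·(2.8) + (-0.2)·(-0.2) + (-0.2)·(-0.2) + (-3.2)·(-3.2)) / 4 = 18.8/4 = 4.7
  S[A,B] = ((0.8)·(2.8) + (2.8)·(3.8) + (-0.2)·(-3.2) + (-0.2)·(-1.2) + (-3.2)·(-2.2)) / 4 = 20.8/4 = 5.2
  S[B,B] = ((2.8)·(2.8) + (3.8)·(3.8) + (-3.2)·(-3.2) + (-1.2)·(-1.2) + (-2.2)·(-2.2)) / 4 = 38.8/4 = 9.7
  S = [[4.7, 5.2],
 [5.2, 9.7]].

Step 3 — invert S. det(S) = 4.7·9.7 - (5.2)² = 18.55.
  S^{-1} = (1/det) · [[d, -b], [-b, a]] = [[0.5229, -0.2803],
 [-0.2803, 0.2534]].

Step 4 — quadratic form (x̄ - mu_0)^T · S^{-1} · (x̄ - mu_0):
  S^{-1} · (x̄ - mu_0) = (-2.0809, 1.3423),
  (x̄ - mu_0)^T · [...] = (-2.8)·(-2.0809) + (2.2)·(1.3423) = 8.7795.

Step 5 — scale by n: T² = 5 · 8.7795 = 43.8976.

T² ≈ 43.8976


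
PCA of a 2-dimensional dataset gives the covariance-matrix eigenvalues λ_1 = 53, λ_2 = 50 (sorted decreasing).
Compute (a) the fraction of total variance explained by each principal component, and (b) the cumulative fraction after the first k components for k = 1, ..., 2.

Step 1 — total variance = trace(Sigma) = Σ λ_i = 53 + 50 = 103.

Step 2 — fraction explained by component i = λ_i / Σ λ:
  PC1: 53/103 = 0.5146
  PC2: 50/103 = 0.4854

Step 3 — cumulative fraction after k components = (λ_1 + ... + λ_k) / Σ λ:
  k = 1: 53/103 = 0.5146
  k = 2: (53 + 50)/103 = 103/103 = 1

Summary (fraction, with percent):

explained: PC1 0.5146 (51.46%), PC2 0.4854 (48.54%);  cumulative: 0.5146, 1


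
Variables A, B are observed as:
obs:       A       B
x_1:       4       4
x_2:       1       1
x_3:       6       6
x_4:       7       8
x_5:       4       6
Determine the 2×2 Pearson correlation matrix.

Step 1 — column means:
  mean(A) = (4 + 1 + 6 + 7 + 4) / 5 = 22/5 = 4.4
  mean(B) = (4 + 1 + 6 + 8 + 6) / 5 = 25/5 = 5

Step 2 — sample variances and covariances s[i,j] = (1/(n-1)) · Σ_k (x_{k,i} - mean_i) · (x_{k,j} - mean_j), with n-1 = 4:
  s[A,A] = ((-0.4)·(-0.4) + (-3.4)·(-3.4) + (1.6)·(1.6) + (2.6)·(2.6) + (-0.4)·(-0.4)) / 4 = 21.2/4 = 5.3
  s[A,B] = ((-0.4)·(-1) + (-3.4)·(-4) + (1.6)·(1) + (2.6)·(3) + (-0.4)·(1)) / 4 = 23/4 = 5.75
  s[B,B] = ((-1)·(-1) + (-4)·(-4) + (1)·(1) + (3)·(3) + (1)·(1)) / 4 = 28/4 = 7
  Sample standard deviations s_i = √(s[i,i]):
  s(A) = √(5.3) = 2.3022
  s(B) = √(7) = 2.6458

Step 3 — r_{ij} = s_{ij} / (s_i · s_j):
  r[A,A] = 1 (diagonal).
  r[A,B] = 5.75 / (2.3022 · 2.6458) = 5.75 / 6.091 = 0.944
  r[B,B] = 1 (diagonal).

R is symmetric with unit diagonal. Assembling:

R = [[1, 0.944],
 [0.944, 1]]


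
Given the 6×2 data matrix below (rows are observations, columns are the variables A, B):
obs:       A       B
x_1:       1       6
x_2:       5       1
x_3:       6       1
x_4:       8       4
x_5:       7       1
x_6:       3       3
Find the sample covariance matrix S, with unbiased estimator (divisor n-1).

Step 1 — column means:
  mean(A) = (1 + 5 + 6 + 8 + 7 + 3) / 6 = 30/6 = 5
  mean(B) = (6 + 1 + 1 + 4 + 1 + 3) / 6 = 16/6 = 2.6667

Step 2 — sample covariance S[i,j] = (1/(n-1)) · Σ_k (x_{k,i} - mean_i) · (x_{k,j} - mean_j), with n-1 = 5.
  S[A,A] = ((-4)·(-4) + (0)·(0) + (1)·(1) + (3)·(3) + (2)·(2) + (-2)·(-2)) / 5 = 34/5 = 6.8
  S[A,B] = ((-4)·(3.3333) + (0)·(-1.6667) + (1)·(-1.6667) + (3)·(1.3333) + (2)·(-1.6667) + (-2)·(0.3333)) / 5 = -15/5 = -3
  S[B,B] = ((3.3333)·(3.3333) + (-1.6667)·(-1.6667) + (-1.6667)·(-1.6667) + (1.3333)·(1.3333) + (-1.6667)·(-1.6667) + (0.3333)·(0.3333)) / 5 = 21.3333/5 = 4.2667

S is symmetric (S[j,i] = S[i,j]). Assembling:

S = [[6.8, -3],
 [-3, 4.2667]]


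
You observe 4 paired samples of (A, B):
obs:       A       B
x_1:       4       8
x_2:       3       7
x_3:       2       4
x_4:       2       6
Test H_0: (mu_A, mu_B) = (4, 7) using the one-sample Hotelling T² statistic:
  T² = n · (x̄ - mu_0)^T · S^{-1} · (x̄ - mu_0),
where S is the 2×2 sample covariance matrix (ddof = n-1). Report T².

Step 1 — sample mean vector:
  mean(A) = (4 + 3 + 2 + 2) / 4 = 11/4 = 2.75
  mean(B) = (8 + 7 + 4 + 6) / 4 = 25/4 = 6.25
  x̄ = (2.75, 6.25),  deviation x̄ - mu_0 = (2.75, 6.25) - (4, 7) = (-1.25, -0.75).

Step 2 — sample covariance matrix, S[i,j] = (1/(n-1)) · Σ_k (x_{k,i} - mean_i) · (x_{k,j} - mean_j), divisor n-1 = 3:
  S[A,A] = ((1.25)·(1.25) + (0.25)·(0.25) + (-0.75)·(-0.75) + (-0.75)·(-0.75)) / 3 = 2.75/3 = 0.9167
  S[A,B] = ((1.25)·(1.75) + (0.25)·(0.75) + (-0.75)·(-2.25) + (-0.75)·(-0.25)) / 3 = 4.25/3 = 1.4167
  S[B,B] = ((1.75)·(1.75) + (0.75)·(0.75) + (-2.25)·(-2.25) + (-0.25)·(-0.25)) / 3 = 8.75/3 = 2.9167
  S = [[0.9167, 1.4167],
 [1.4167, 2.9167]].

Step 3 — invert S. det(S) = 0.9167·2.9167 - (1.4167)² = 0.6667.
  S^{-1} = (1/det) · [[d, -b], [-b, a]] = [[4.375, -2.125],
 [-2.125, 1.375]].

Step 4 — quadratic form (x̄ - mu_0)^T · S^{-1} · (x̄ - mu_0):
  S^{-1} · (x̄ - mu_0) = (-3.875, 1.625),
  (x̄ - mu_0)^T · [...] = (-1.25)·(-3.875) + (-0.75)·(1.625) = 3.625.

Step 5 — scale by n: T² = 4 · 3.625 = 14.5.

T² ≈ 14.5


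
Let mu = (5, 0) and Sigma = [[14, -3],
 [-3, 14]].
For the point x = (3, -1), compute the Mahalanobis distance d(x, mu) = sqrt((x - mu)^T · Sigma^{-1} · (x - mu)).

Step 1 — centre the observation: (x - mu) = (-2, -1).

Step 2 — invert Sigma. det(Sigma) = 14·14 - (-3)² = 187.
  Sigma^{-1} = (1/det) · [[d, -b], [-b, a]] = [[0.0749, 0.016],
 [0.016, 0.0749]].

Step 3 — form the quadratic (x - mu)^T · Sigma^{-1} · (x - mu):
  Sigma^{-1} · (x - mu) = (-0.1658, -0.107).
  (x - mu)^T · [Sigma^{-1} · (x - mu)] = (-2)·(-0.1658) + (-1)·(-0.107) = 0.4385.

Step 4 — take square root: d = √(0.4385) ≈ 0.6622.

d(x, mu) = √(0.4385) ≈ 0.6622


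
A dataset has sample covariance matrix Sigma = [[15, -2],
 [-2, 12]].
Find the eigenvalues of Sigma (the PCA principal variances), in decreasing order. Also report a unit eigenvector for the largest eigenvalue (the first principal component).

Step 1 — characteristic polynomial of 2×2 Sigma:
  det(Sigma - λI) = λ² - trace · λ + det = 0.
  trace = 15 + 12 = 27, det = 15·12 - (-2)² = 176.
Step 2 — discriminant:
  Δ = trace² - 4·det = 729 - 704 = 25.
Step 3 — eigenvalues:
  λ = (trace ± √Δ)/2 = (27 ± 5)/2,
  λ_1 = 16,  λ_2 = 11.

Step 4 — unit eigenvector for λ_1: solve (Sigma - λ_1 I)v = 0. First row:
  (15 - 16)·v_x + (-2)·v_y = 0, i.e. (-1)·v_x + (-2)·v_y = 0,
  so v ∝ (b, λ_1 - a) = (-2, 1); multiply by -1 so the first entry is positive: u = (2, -1).
  ||u|| = √((2)² + (-1)²) = √(5) ≈ 2.2361,
  v_1 = u/||u|| ≈ (0.8944, -0.4472) (||v_1|| = 1).

λ_1 = 16,  λ_2 = 11;  v_1 ≈ (0.8944, -0.4472)


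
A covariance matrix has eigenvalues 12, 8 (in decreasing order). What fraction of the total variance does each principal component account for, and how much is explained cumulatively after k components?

Step 1 — total variance = trace(Sigma) = Σ λ_i = 12 + 8 = 20.

Step 2 — fraction explained by component i = λ_i / Σ λ:
  PC1: 12/20 = 0.6
  PC2: 8/20 = 0.4

Step 3 — cumulative fraction after k components = (λ_1 + ... + λ_k) / Σ λ:
  k = 1: 12/20 = 0.6
  k = 2: (12 + 8)/20 = 20/20 = 1

Summary (fraction, with percent):

explained: PC1 0.6 (60%), PC2 0.4 (40%);  cumulative: 0.6, 1


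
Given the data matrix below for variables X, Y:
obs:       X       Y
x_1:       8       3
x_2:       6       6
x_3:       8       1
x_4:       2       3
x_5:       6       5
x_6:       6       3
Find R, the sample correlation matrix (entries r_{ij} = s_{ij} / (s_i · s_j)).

Step 1 — column means:
  mean(X) = (8 + 6 + 8 + 2 + 6 + 6) / 6 = 36/6 = 6
  mean(Y) = (3 + 6 + 1 + 3 + 5 + 3) / 6 = 21/6 = 3.5

Step 2 — sample variances and covariances s[i,j] = (1/(n-1)) · Σ_k (x_{k,i} - mean_i) · (x_{k,j} - mean_j), with n-1 = 5:
  s[X,X] = ((2)·(2) + (0)·(0) + (2)·(2) + (-4)·(-4) + (0)·(0) + (0)·(0)) / 5 = 24/5 = 4.8
  s[X,Y] = ((2)·(-0.5) + (0)·(2.5) + (2)·(-2.5) + (-4)·(-0.5) + (0)·(1.5) + (0)·(-0.5)) / 5 = -4/5 = -0.8
  s[Y,Y] = ((-0.5)·(-0.5) + (2.5)·(2.5) + (-2.5)·(-2.5) + (-0.5)·(-0.5) + (1.5)·(1.5) + (-0.5)·(-0.5)) / 5 = 15.5/5 = 3.1
  Sample standard deviations s_i = √(s[i,i]):
  s(X) = √(4.8) = 2.1909
  s(Y) = √(3.1) = 1.7607

Step 3 — r_{ij} = s_{ij} / (s_i · s_j):
  r[X,X] = 1 (diagonal).
  r[X,Y] = -0.8 / (2.1909 · 1.7607) = -0.8 / 3.8575 = -0.2074
  r[Y,Y] = 1 (diagonal).

R is symmetric with unit diagonal. Assembling:

R = [[1, -0.2074],
 [-0.2074, 1]]


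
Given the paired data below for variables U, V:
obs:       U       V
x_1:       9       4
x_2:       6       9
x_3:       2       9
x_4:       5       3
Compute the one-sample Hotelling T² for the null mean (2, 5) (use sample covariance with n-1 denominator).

Step 1 — sample mean vector:
  mean(U) = (9 + 6 + 2 + 5) / 4 = 22/4 = 5.5
  mean(V) = (4 + 9 + 9 + 3) / 4 = 25/4 = 6.25
  x̄ = (5.5, 6.25),  deviation x̄ - mu_0 = (5.5, 6.25) - (2, 5) = (3.5, 1.25).

Step 2 — sample covariance matrix, S[i,j] = (1/(n-1)) · Σ_k (x_{k,i} - mean_i) · (x_{k,j} - mean_j), divisor n-1 = 3:
  S[U,U] = ((3.5)·(3.5) + (0.5)·(0.5) + (-3.5)·(-3.5) + (-0.5)·(-0.5)) / 3 = 25/3 = 8.3333
  S[U,V] = ((3.5)·(-2.25) + (0.5)·(2.75) + (-3.5)·(2.75) + (-0.5)·(-3.25)) / 3 = -14.5/3 = -4.8333
  S[V,V] = ((-2.25)·(-2.25) + (2.75)·(2.75) + (2.75)·(2.75) + (-3.25)·(-3.25)) / 3 = 30.75/3 = 10.25
  S = [[8.3333, -4.8333],
 [-4.8333, 10.25]].

Step 3 — invert S. det(S) = 8.3333·10.25 - (-4.8333)² = 62.0556.
  S^{-1} = (1/det) · [[d, -b], [-b, a]] = [[0.1652, 0.0779],
 [0.0779, 0.1343]].

Step 4 — quadratic form (x̄ - mu_0)^T · S^{-1} · (x̄ - mu_0):
  S^{-1} · (x̄ - mu_0) = (0.6755, 0.4405),
  (x̄ - mu_0)^T · [...] = (3.5)·(0.6755) + (1.25)·(0.4405) = 2.9147.

Step 5 — scale by n: T² = 4 · 2.9147 = 11.6589.

T² ≈ 11.6589


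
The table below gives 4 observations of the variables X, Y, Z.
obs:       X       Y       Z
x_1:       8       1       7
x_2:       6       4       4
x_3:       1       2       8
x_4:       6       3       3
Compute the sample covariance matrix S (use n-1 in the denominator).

Step 1 — column means:
  mean(X) = (8 + 6 + 1 + 6) / 4 = 21/4 = 5.25
  mean(Y) = (1 + 4 + 2 + 3) / 4 = 10/4 = 2.5
  mean(Z) = (7 + 4 + 8 + 3) / 4 = 22/4 = 5.5

Step 2 — sample covariance S[i,j] = (1/(n-1)) · Σ_k (x_{k,i} - mean_i) · (x_{k,j} - mean_j), with n-1 = 3.
  S[X,X] = ((2.75)·(2.75) + (0.75)·(0.75) + (-4.25)·(-4.25) + (0.75)·(0.75)) / 3 = 26.75/3 = 8.9167
  S[X,Y] = ((2.75)·(-1.5) + (0.75)·(1.5) + (-4.25)·(-0.5) + (0.75)·(0.5)) / 3 = -0.5/3 = -0.1667
  S[X,Z] = ((2.75)·(1.5) + (0.75)·(-1.5) + (-4.25)·(2.5) + (0.75)·(-2.5)) / 3 = -9.5/3 = -3.1667
  S[Y,Y] = ((-1.5)·(-1.5) + (1.5)·(1.5) + (-0.5)·(-0.5) + (0.5)·(0.5)) / 3 = 5/3 = 1.6667
  S[Y,Z] = ((-1.5)·(1.5) + (1.5)·(-1.5) + (-0.5)·(2.5) + (0.5)·(-2.5)) / 3 = -7/3 = -2.3333
  S[Z,Z] = ((1.5)·(1.5) + (-1.5)·(-1.5) + (2.5)·(2.5) + (-2.5)·(-2.5)) / 3 = 17/3 = 5.6667

S is symmetric (S[j,i] = S[i,j]). Assembling:

S = [[8.9167, -0.1667, -3.1667],
 [-0.1667, 1.6667, -2.3333],
 [-3.1667, -2.3333, 5.6667]]


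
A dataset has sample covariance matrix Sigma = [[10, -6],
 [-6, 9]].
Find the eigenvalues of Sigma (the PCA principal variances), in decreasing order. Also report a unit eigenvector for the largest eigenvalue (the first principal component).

Step 1 — characteristic polynomial of 2×2 Sigma:
  det(Sigma - λI) = λ² - trace · λ + det = 0.
  trace = 10 + 9 = 19, det = 10·9 - (-6)² = 54.
Step 2 — discriminant:
  Δ = trace² - 4·det = 361 - 216 = 145.
Step 3 — eigenvalues:
  λ = (trace ± √Δ)/2 = (19 ± 12.0416)/2,
  λ_1 = 15.5208,  λ_2 = 3.4792.

Step 4 — unit eigenvector for λ_1: solve (Sigma - λ_1 I)v = 0. First row:
  (10 - 15.5208)·v_x + (-6)·v_y = 0, i.e. (-5.5208)·v_x + (-6)·v_y = 0,
  so v ∝ (b, λ_1 - a) = (-6, 5.5208); multiply by -1 so the first entry is positive: u = (6, -5.5208).
  ||u|| = √((6)² + (-5.5208)²) = √(66.4792) ≈ 8.1535,
  v_1 = u/||u|| ≈ (0.7359, -0.6771) (||v_1|| = 1).

λ_1 = 15.5208,  λ_2 = 3.4792;  v_1 ≈ (0.7359, -0.6771)


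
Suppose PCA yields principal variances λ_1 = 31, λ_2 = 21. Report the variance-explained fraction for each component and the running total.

Step 1 — total variance = trace(Sigma) = Σ λ_i = 31 + 21 = 52.

Step 2 — fraction explained by component i = λ_i / Σ λ:
  PC1: 31/52 = 0.5962
  PC2: 21/52 = 0.4038

Step 3 — cumulative fraction after k components = (λ_1 + ... + λ_k) / Σ λ:
  k = 1: 31/52 = 0.5962
  k = 2: (31 + 21)/52 = 52/52 = 1

Summary (fraction, with percent):

explained: PC1 0.5962 (59.62%), PC2 0.4038 (40.38%);  cumulative: 0.5962, 1


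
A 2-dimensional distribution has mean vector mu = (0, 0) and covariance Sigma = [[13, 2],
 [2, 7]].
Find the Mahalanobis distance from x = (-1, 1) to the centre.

Step 1 — centre the observation: (x - mu) = (-1, 1).

Step 2 — invert Sigma. det(Sigma) = 13·7 - (2)² = 87.
  Sigma^{-1} = (1/det) · [[d, -b], [-b, a]] = [[0.0805, -0.023],
 [-0.023, 0.1494]].

Step 3 — form the quadratic (x - mu)^T · Sigma^{-1} · (x - mu):
  Sigma^{-1} · (x - mu) = (-0.1034, 0.1724).
  (x - mu)^T · [Sigma^{-1} · (x - mu)] = (-1)·(-0.1034) + (1)·(0.1724) = 0.2759.

Step 4 — take square root: d = √(0.2759) ≈ 0.5252.

d(x, mu) = √(0.2759) ≈ 0.5252


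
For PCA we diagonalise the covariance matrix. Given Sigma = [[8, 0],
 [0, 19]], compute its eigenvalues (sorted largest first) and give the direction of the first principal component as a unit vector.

Step 1 — characteristic polynomial of 2×2 Sigma:
  det(Sigma - λI) = λ² - trace · λ + det = 0.
  trace = 8 + 19 = 27, det = 8·19 - (0)² = 152.
Step 2 — discriminant:
  Δ = trace² - 4·det = 729 - 608 = 121.
Step 3 — eigenvalues:
  λ = (trace ± √Δ)/2 = (27 ± 11)/2,
  λ_1 = 19,  λ_2 = 8.

Step 4 — unit eigenvector for λ_1: Sigma is diagonal, so its eigenvectors are the coordinate axes. λ_1 = 19 is the diagonal entry on the second coordinate axis, hence
  v_1 = (0, 1) (||v_1|| = 1).

λ_1 = 19,  λ_2 = 8;  v_1 ≈ (0, 1)


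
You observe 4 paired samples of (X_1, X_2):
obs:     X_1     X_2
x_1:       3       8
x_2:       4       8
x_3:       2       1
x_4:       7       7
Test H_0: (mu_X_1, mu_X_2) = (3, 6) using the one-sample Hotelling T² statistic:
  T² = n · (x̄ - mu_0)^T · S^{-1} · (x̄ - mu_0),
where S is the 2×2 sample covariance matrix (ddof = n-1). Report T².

Step 1 — sample mean vector:
  mean(X_1) = (3 + 4 + 2 + 7) / 4 = 16/4 = 4
  mean(X_2) = (8 + 8 + 1 + 7) / 4 = 24/4 = 6
  x̄ = (4, 6),  deviation x̄ - mu_0 = (4, 6) - (3, 6) = (1, 0).

Step 2 — sample covariance matrix, S[i,j] = (1/(n-1)) · Σ_k (x_{k,i} - mean_i) · (x_{k,j} - mean_j), divisor n-1 = 3:
  S[X_1,X_1] = ((-1)·(-1) + (0)·(0) + (-2)·(-2) + (3)·(3)) / 3 = 14/3 = 4.6667
  S[X_1,X_2] = ((-1)·(2) + (0)·(2) + (-2)·(-5) + (3)·(1)) / 3 = 11/3 = 3.6667
  S[X_2,X_2] = ((2)·(2) + (2)·(2) + (-5)·(-5) + (1)·(1)) / 3 = 34/3 = 11.3333
  S = [[4.6667, 3.6667],
 [3.6667, 11.3333]].

Step 3 — invert S. det(S) = 4.6667·11.3333 - (3.6667)² = 39.4444.
  S^{-1} = (1/det) · [[d, -b], [-b, a]] = [[0.2873, -0.093],
 [-0.093, 0.1183]].

Step 4 — quadratic form (x̄ - mu_0)^T · S^{-1} · (x̄ - mu_0):
  S^{-1} · (x̄ - mu_0) = (0.2873, -0.093),
  (x̄ - mu_0)^T · [...] = (1)·(0.2873) + (0)·(-0.093) = 0.2873.

Step 5 — scale by n: T² = 4 · 0.2873 = 1.1493.

T² ≈ 1.1493


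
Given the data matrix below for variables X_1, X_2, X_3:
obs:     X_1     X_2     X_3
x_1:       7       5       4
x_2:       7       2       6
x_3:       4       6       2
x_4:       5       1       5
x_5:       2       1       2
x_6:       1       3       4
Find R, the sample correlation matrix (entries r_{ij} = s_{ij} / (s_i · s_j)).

Step 1 — column means:
  mean(X_1) = (7 + 7 + 4 + 5 + 2 + 1) / 6 = 26/6 = 4.3333
  mean(X_2) = (5 + 2 + 6 + 1 + 1 + 3) / 6 = 18/6 = 3
  mean(X_3) = (4 + 6 + 2 + 5 + 2 + 4) / 6 = 23/6 = 3.8333

Step 2 — sample variances and covariances s[i,j] = (1/(n-1)) · Σ_k (x_{k,i} - mean_i) · (x_{k,j} - mean_j), with n-1 = 5:
  s[X_1,X_1] = ((2.6667)·(2.6667) + (2.6667)·(2.6667) + (-0.3333)·(-0.3333) + (0.6667)·(0.6667) + (-2.3333)·(-2.3333) + (-3.3333)·(-3.3333)) / 5 = 31.3333/5 = 6.2667
  s[X_1,X_2] = ((2.6667)·(2) + (2.6667)·(-1) + (-0.3333)·(3) + (0.6667)·(-2) + (-2.3333)·(-2) + (-3.3333)·(0)) / 5 = 5/5 = 1
  s[X_1,X_3] = ((2.6667)·(0.1667) + (2.6667)·(2.1667) + (-0.3333)·(-1.8333) + (0.6667)·(1.1667) + (-2.3333)·(-1.8333) + (-3.3333)·(0.1667)) / 5 = 11.3333/5 = 2.2667
  s[X_2,X_2] = ((2)·(2) + (-1)·(-1) + (3)·(3) + (-2)·(-2) + (-2)·(-2) + (0)·(0)) / 5 = 22/5 = 4.4
  s[X_2,X_3] = ((2)·(0.1667) + (-1)·(2.1667) + (3)·(-1.8333) + (-2)·(1.1667) + (-2)·(-1.8333) + (0)·(0.1667)) / 5 = -6/5 = -1.2
  s[X_3,X_3] = ((0.1667)·(0.1667) + (2.1667)·(2.1667) + (-1.8333)·(-1.8333) + (1.1667)·(1.1667) + (-1.8333)·(-1.8333) + (0.1667)·(0.1667)) / 5 = 12.8333/5 = 2.5667
  Sample standard deviations s_i = √(s[i,i]):
  s(X_1) = √(6.2667) = 2.5033
  s(X_2) = √(4.4) = 2.0976
  s(X_3) = √(2.5667) = 1.6021

Step 3 — r_{ij} = s_{ij} / (s_i · s_j):
  r[X_1,X_1] = 1 (diagonal).
  r[X_1,X_2] = 1 / (2.5033 · 2.0976) = 1 / 5.251 = 0.1904
  r[X_1,X_3] = 2.2667 / (2.5033 · 1.6021) = 2.2667 / 4.0105 = 0.5652
  r[X_2,X_2] = 1 (diagonal).
  r[X_2,X_3] = -1.2 / (2.0976 · 1.6021) = -1.2 / 3.3606 = -0.3571
  r[X_3,X_3] = 1 (diagonal).

R is symmetric with unit diagonal. Assembling:

R = [[1, 0.1904, 0.5652],
 [0.1904, 1, -0.3571],
 [0.5652, -0.3571, 1]]


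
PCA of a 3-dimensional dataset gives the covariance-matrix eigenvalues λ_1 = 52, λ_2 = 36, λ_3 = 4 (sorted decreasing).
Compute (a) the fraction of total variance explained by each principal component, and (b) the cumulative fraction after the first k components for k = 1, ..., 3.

Step 1 — total variance = trace(Sigma) = Σ λ_i = 52 + 36 + 4 = 92.

Step 2 — fraction explained by component i = λ_i / Σ λ:
  PC1: 52/92 = 0.5652
  PC2: 36/92 = 0.3913
  PC3: 4/92 = 0.0435

Step 3 — cumulative fraction after k components = (λ_1 + ... + λ_k) / Σ λ:
  k = 1: 52/92 = 0.5652
  k = 2: (52 + 36)/92 = 88/92 = 0.9565
  k = 3: (52 + 36 + 4)/92 = 92/92 = 1

Summary (fraction, with percent):

explained: PC1 0.5652 (56.52%), PC2 0.3913 (39.13%), PC3 0.0435 (4.35%);  cumulative: 0.5652, 0.9565, 1


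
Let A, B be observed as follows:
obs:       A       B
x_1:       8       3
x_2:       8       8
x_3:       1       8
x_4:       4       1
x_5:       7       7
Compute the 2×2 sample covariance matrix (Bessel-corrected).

Step 1 — column means:
  mean(A) = (8 + 8 + 1 + 4 + 7) / 5 = 28/5 = 5.6
  mean(B) = (3 + 8 + 8 + 1 + 7) / 5 = 27/5 = 5.4

Step 2 — sample covariance S[i,j] = (1/(n-1)) · Σ_k (x_{k,i} - mean_i) · (x_{k,j} - mean_j), with n-1 = 4.
  S[A,A] = ((2.4)·(2.4) + (2.4)·(2.4) + (-4.6)·(-4.6) + (-1.6)·(-1.6) + (1.4)·(1.4)) / 4 = 37.2/4 = 9.3
  S[A,B] = ((2.4)·(-2.4) + (2.4)·(2.6) + (-4.6)·(2.6) + (-1.6)·(-4.4) + (1.4)·(1.6)) / 4 = -2.2/4 = -0.55
  S[B,B] = ((-2.4)·(-2.4) + (2.6)·(2.6) + (2.6)·(2.6) + (-4.4)·(-4.4) + (1.6)·(1.6)) / 4 = 41.2/4 = 10.3

S is symmetric (S[j,i] = S[i,j]). Assembling:

S = [[9.3, -0.55],
 [-0.55, 10.3]]


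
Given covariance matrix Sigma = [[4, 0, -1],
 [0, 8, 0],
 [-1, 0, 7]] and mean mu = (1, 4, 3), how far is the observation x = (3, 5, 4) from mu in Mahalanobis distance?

Step 1 — centre the observation: (x - mu) = (2, 1, 1).

Step 2 — invert Sigma (cofactor / det for 3×3, or solve directly):
  Sigma^{-1} = [[0.2593, 0, 0.037],
 [0, 0.125, 0],
 [0.037, 0, 0.1481]].

Step 3 — form the quadratic (x - mu)^T · Sigma^{-1} · (x - mu):
  Sigma^{-1} · (x - mu) = (0.5556, 0.125, 0.2222).
  (x - mu)^T · [Sigma^{-1} · (x - mu)] = (2)·(0.5556) + (1)·(0.125) + (1)·(0.2222) = 1.4583.

Step 4 — take square root: d = √(1.4583) ≈ 1.2076.

d(x, mu) = √(1.4583) ≈ 1.2076


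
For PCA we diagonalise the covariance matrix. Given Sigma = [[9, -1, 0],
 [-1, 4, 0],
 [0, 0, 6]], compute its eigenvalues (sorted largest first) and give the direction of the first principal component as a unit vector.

Step 1 — characteristic polynomial p(λ) = det(λI - Sigma) = λ³ - tr·λ² + c_1·λ - det, where tr = trace, c_1 = sum of the principal 2×2 minors, det = det(Sigma):
  tr = 9 + 4 + 6 = 19,
  c_1 = (9·4 - (-1)²) + (9·6 - (0)²) + (4·6 - (0)²) = 35 + 54 + 24 = 113,
  det = 9·(4·6 - (0)²) - (-1)·((-1)·6 - (0)·(0)) + (0)·((-1)·(0) - 4·(0)) = 9·(24) - (-1)·(-6) + (0)·(0) = 210.
  So p(λ) = λ³ - 19λ² + 113λ - 210.
Step 2 — look for an integer root (rational root theorem: any rational root is an integer divisor of 210). Testing λ = 6:
  p(6) = 216 - 684 + 678 - 210 = 0  ✓
  Dividing out (λ - 6): p(λ) = (λ - 6)(λ² - 13λ + 35).
Step 3 — remaining eigenvalues from the quadratic λ² - 13λ + 35 = 0:
  Δ = 13² - 4·35 = 169 - 140 = 29,  λ = (13 ± √29)/2 = (13 ± 5.3852)/2 ≈ 9.1926 or 3.8074.
  Sorted: λ_1 = 9.1926,  λ_2 = 6,  λ_3 = 3.8074  (check: sum = 19 = tr ✓).

Step 4 — unit eigenvector for λ_1 ≈ 9.1926: v spans the null space of (Sigma - λ_1 I), whose rows are
  r_1 = (-0.1926, -1, 0),  r_2 = (-1, -5.1926, 0),  r_3 = (0, 0, -3.1926).
  v is orthogonal to every row, so take v ∝ r_1 × r_3 = ((-1)·(-3.1926) - (0)·(0), (0)·(0) - (-0.1926)·(-3.1926), (-0.1926)·(0) - (-1)·(0)) ≈ (3.1926, -0.6148, 0).
  Let u = (3.1926, -0.6148, 0).
  ||u|| = √((3.1926)² + (-0.6148)² + (0)²) = √(10.5706) ≈ 3.2512,  v_1 = u/||u|| ≈ (0.982, -0.1891, 0) (||v_1|| = 1).

λ_1 = 9.1926,  λ_2 = 6,  λ_3 = 3.8074;  v_1 ≈ (0.982, -0.1891, 0)


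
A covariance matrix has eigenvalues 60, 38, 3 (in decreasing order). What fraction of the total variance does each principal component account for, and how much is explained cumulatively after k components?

Step 1 — total variance = trace(Sigma) = Σ λ_i = 60 + 38 + 3 = 101.

Step 2 — fraction explained by component i = λ_i / Σ λ:
  PC1: 60/101 = 0.5941
  PC2: 38/101 = 0.3762
  PC3: 3/101 = 0.0297

Step 3 — cumulative fraction after k components = (λ_1 + ... + λ_k) / Σ λ:
  k = 1: 60/101 = 0.5941
  k = 2: (60 + 38)/101 = 98/101 = 0.9703
  k = 3: (60 + 38 + 3)/101 = 101/101 = 1

Summary (fraction, with percent):

explained: PC1 0.5941 (59.41%), PC2 0.3762 (37.62%), PC3 0.0297 (2.97%);  cumulative: 0.5941, 0.9703, 1


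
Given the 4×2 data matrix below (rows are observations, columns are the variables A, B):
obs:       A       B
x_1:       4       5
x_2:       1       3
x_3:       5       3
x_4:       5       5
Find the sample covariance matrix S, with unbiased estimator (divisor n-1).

Step 1 — column means:
  mean(A) = (4 + 1 + 5 + 5) / 4 = 15/4 = 3.75
  mean(B) = (5 + 3 + 3 + 5) / 4 = 16/4 = 4

Step 2 — sample covariance S[i,j] = (1/(n-1)) · Σ_k (x_{k,i} - mean_i) · (x_{k,j} - mean_j), with n-1 = 3.
  S[A,A] = ((0.25)·(0.25) + (-2.75)·(-2.75) + (1.25)·(1.25) + (1.25)·(1.25)) / 3 = 10.75/3 = 3.5833
  S[A,B] = ((0.25)·(1) + (-2.75)·(-1) + (1.25)·(-1) + (1.25)·(1)) / 3 = 3/3 = 1
  S[B,B] = ((1)·(1) + (-1)·(-1) + (-1)·(-1) + (1)·(1)) / 3 = 4/3 = 1.3333

S is symmetric (S[j,i] = S[i,j]). Assembling:

S = [[3.5833, 1],
 [1, 1.3333]]


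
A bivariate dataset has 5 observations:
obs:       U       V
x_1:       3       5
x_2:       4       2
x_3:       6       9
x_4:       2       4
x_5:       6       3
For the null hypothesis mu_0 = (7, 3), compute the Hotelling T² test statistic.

Step 1 — sample mean vector:
  mean(U) = (3 + 4 + 6 + 2 + 6) / 5 = 21/5 = 4.2
  mean(V) = (5 + 2 + 9 + 4 + 3) / 5 = 23/5 = 4.6
  x̄ = (4.2, 4.6),  deviation x̄ - mu_0 = (4.2, 4.6) - (7, 3) = (-2.8, 1.6).

Step 2 — sample covariance matrix, S[i,j] = (1/(n-1)) · Σ_k (x_{k,i} - mean_i) · (x_{k,j} - mean_j), divisor n-1 = 4:
  S[U,U] = ((-1.2)·(-1.2) + (-0.2)·(-0.2) + (1.8)·(1.8) + (-2.2)·(-2.2) + (1.8)·(1.8)) / 4 = 12.8/4 = 3.2
  S[U,V] = ((-1.2)·(0.4) + (-0.2)·(-2.6) + (1.8)·(4.4) + (-2.2)·(-0.6) + (1.8)·(-1.6)) / 4 = 6.4/4 = 1.6
  S[V,V] = ((0.4)·(0.4) + (-2.6)·(-2.6) + (4.4)·(4.4) + (-0.6)·(-0.6) + (-1.6)·(-1.6)) / 4 = 29.2/4 = 7.3
  S = [[3.2, 1.6],
 [1.6, 7.3]].

Step 3 — invert S. det(S) = 3.2·7.3 - (1.6)² = 20.8.
  S^{-1} = (1/det) · [[d, -b], [-b, a]] = [[0.351, -0.0769],
 [-0.0769, 0.1538]].

Step 4 — quadratic form (x̄ - mu_0)^T · S^{-1} · (x̄ - mu_0):
  S^{-1} · (x̄ - mu_0) = (-1.1058, 0.4615),
  (x̄ - mu_0)^T · [...] = (-2.8)·(-1.1058) + (1.6)·(0.4615) = 3.8346.

Step 5 — scale by n: T² = 5 · 3.8346 = 19.1731.

T² ≈ 19.1731


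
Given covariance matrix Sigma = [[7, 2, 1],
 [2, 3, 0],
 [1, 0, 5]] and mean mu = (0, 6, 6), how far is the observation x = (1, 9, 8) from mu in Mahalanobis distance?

Step 1 — centre the observation: (x - mu) = (1, 3, 2).

Step 2 — invert Sigma (cofactor / det for 3×3, or solve directly):
  Sigma^{-1} = [[0.1829, -0.122, -0.0366],
 [-0.122, 0.4146, 0.0244],
 [-0.0366, 0.0244, 0.2073]].

Step 3 — form the quadratic (x - mu)^T · Sigma^{-1} · (x - mu):
  Sigma^{-1} · (x - mu) = (-0.2561, 1.1707, 0.4512).
  (x - mu)^T · [Sigma^{-1} · (x - mu)] = (1)·(-0.2561) + (3)·(1.1707) + (2)·(0.4512) = 4.1585.

Step 4 — take square root: d = √(4.1585) ≈ 2.0392.

d(x, mu) = √(4.1585) ≈ 2.0392


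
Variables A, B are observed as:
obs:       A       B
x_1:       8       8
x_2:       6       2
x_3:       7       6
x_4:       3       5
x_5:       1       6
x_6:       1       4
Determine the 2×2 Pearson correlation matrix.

Step 1 — column means:
  mean(A) = (8 + 6 + 7 + 3 + 1 + 1) / 6 = 26/6 = 4.3333
  mean(B) = (8 + 2 + 6 + 5 + 6 + 4) / 6 = 31/6 = 5.1667

Step 2 — sample variances and covariances s[i,j] = (1/(n-1)) · Σ_k (x_{k,i} - mean_i) · (x_{k,j} - mean_j), with n-1 = 5:
  s[A,A] = ((3.6667)·(3.6667) + (1.6667)·(1.6667) + (2.6667)·(2.6667) + (-1.3333)·(-1.3333) + (-3.3333)·(-3.3333) + (-3.3333)·(-3.3333)) / 5 = 47.3333/5 = 9.4667
  s[A,B] = ((3.6667)·(2.8333) + (1.6667)·(-3.1667) + (2.6667)·(0.8333) + (-1.3333)·(-0.1667) + (-3.3333)·(0.8333) + (-3.3333)·(-1.1667)) / 5 = 8.6667/5 = 1.7333
  s[B,B] = ((2.8333)·(2.8333) + (-3.1667)·(-3.1667) + (0.8333)·(0.8333) + (-0.1667)·(-0.1667) + (0.8333)·(0.8333) + (-1.1667)·(-1.1667)) / 5 = 20.8333/5 = 4.1667
  Sample standard deviations s_i = √(s[i,i]):
  s(A) = √(9.4667) = 3.0768
  s(B) = √(4.1667) = 2.0412

Step 3 — r_{ij} = s_{ij} / (s_i · s_j):
  r[A,A] = 1 (diagonal).
  r[A,B] = 1.7333 / (3.0768 · 2.0412) = 1.7333 / 6.2805 = 0.276
  r[B,B] = 1 (diagonal).

R is symmetric with unit diagonal. Assembling:

R = [[1, 0.276],
 [0.276, 1]]


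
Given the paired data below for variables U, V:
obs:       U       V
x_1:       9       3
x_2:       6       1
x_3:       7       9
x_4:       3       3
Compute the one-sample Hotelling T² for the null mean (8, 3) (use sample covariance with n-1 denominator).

Step 1 — sample mean vector:
  mean(U) = (9 + 6 + 7 + 3) / 4 = 25/4 = 6.25
  mean(V) = (3 + 1 + 9 + 3) / 4 = 16/4 = 4
  x̄ = (6.25, 4),  deviation x̄ - mu_0 = (6.25, 4) - (8, 3) = (-1.75, 1).

Step 2 — sample covariance matrix, S[i,j] = (1/(n-1)) · Σ_k (x_{k,i} - mean_i) · (x_{k,j} - mean_j), divisor n-1 = 3:
  S[U,U] = ((2.75)·(2.75) + (-0.25)·(-0.25) + (0.75)·(0.75) + (-3.25)·(-3.25)) / 3 = 18.75/3 = 6.25
  S[U,V] = ((2.75)·(-1) + (-0.25)·(-3) + (0.75)·(5) + (-3.25)·(-1)) / 3 = 5/3 = 1.6667
  S[V,V] = ((-1)·(-1) + (-3)·(-3) + (5)·(5) + (-1)·(-1)) / 3 = 36/3 = 12
  S = [[6.25, 1.6667],
 [1.6667, 12]].

Step 3 — invert S. det(S) = 6.25·12 - (1.6667)² = 72.2222.
  S^{-1} = (1/det) · [[d, -b], [-b, a]] = [[0.1662, -0.0231],
 [-0.0231, 0.0865]].

Step 4 — quadratic form (x̄ - mu_0)^T · S^{-1} · (x̄ - mu_0):
  S^{-1} · (x̄ - mu_0) = (-0.3138, 0.1269),
  (x̄ - mu_0)^T · [...] = (-1.75)·(-0.3138) + (1)·(0.1269) = 0.6762.

Step 5 — scale by n: T² = 4 · 0.6762 = 2.7046.

T² ≈ 2.7046


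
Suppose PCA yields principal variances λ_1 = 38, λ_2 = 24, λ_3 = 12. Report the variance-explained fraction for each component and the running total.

Step 1 — total variance = trace(Sigma) = Σ λ_i = 38 + 24 + 12 = 74.

Step 2 — fraction explained by component i = λ_i / Σ λ:
  PC1: 38/74 = 0.5135
  PC2: 24/74 = 0.3243
  PC3: 12/74 = 0.1622

Step 3 — cumulative fraction after k components = (λ_1 + ... + λ_k) / Σ λ:
  k = 1: 38/74 = 0.5135
  k = 2: (38 + 24)/74 = 62/74 = 0.8378
  k = 3: (38 + 24 + 12)/74 = 74/74 = 1

Summary (fraction, with percent):

explained: PC1 0.5135 (51.35%), PC2 0.3243 (32.43%), PC3 0.1622 (16.22%);  cumulative: 0.5135, 0.8378, 1


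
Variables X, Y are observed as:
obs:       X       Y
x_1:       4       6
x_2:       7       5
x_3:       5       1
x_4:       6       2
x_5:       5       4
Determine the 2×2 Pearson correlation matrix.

Step 1 — column means:
  mean(X) = (4 + 7 + 5 + 6 + 5) / 5 = 27/5 = 5.4
  mean(Y) = (6 + 5 + 1 + 2 + 4) / 5 = 18/5 = 3.6

Step 2 — sample variances and covariances s[i,j] = (1/(n-1)) · Σ_k (x_{k,i} - mean_i) · (x_{k,j} - mean_j), with n-1 = 4:
  s[X,X] = ((-1.4)·(-1.4) + (1.6)·(1.6) + (-0.4)·(-0.4) + (0.6)·(0.6) + (-0.4)·(-0.4)) / 4 = 5.2/4 = 1.3
  s[X,Y] = ((-1.4)·(2.4) + (1.6)·(1.4) + (-0.4)·(-2.6) + (0.6)·(-1.6) + (-0.4)·(0.4)) / 4 = -1.2/4 = -0.3
  s[Y,Y] = ((2.4)·(2.4) + (1.4)·(1.4) + (-2.6)·(-2.6) + (-1.6)·(-1.6) + (0.4)·(0.4)) / 4 = 17.2/4 = 4.3
  Sample standard deviations s_i = √(s[i,i]):
  s(X) = √(1.3) = 1.1402
  s(Y) = √(4.3) = 2.0736

Step 3 — r_{ij} = s_{ij} / (s_i · s_j):
  r[X,X] = 1 (diagonal).
  r[X,Y] = -0.3 / (1.1402 · 2.0736) = -0.3 / 2.3643 = -0.1269
  r[Y,Y] = 1 (diagonal).

R is symmetric with unit diagonal. Assembling:

R = [[1, -0.1269],
 [-0.1269, 1]]


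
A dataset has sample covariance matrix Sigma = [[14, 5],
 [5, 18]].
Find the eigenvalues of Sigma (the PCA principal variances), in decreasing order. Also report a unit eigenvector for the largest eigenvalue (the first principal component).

Step 1 — characteristic polynomial of 2×2 Sigma:
  det(Sigma - λI) = λ² - trace · λ + det = 0.
  trace = 14 + 18 = 32, det = 14·18 - (5)² = 227.
Step 2 — discriminant:
  Δ = trace² - 4·det = 1024 - 908 = 116.
Step 3 — eigenvalues:
  λ = (trace ± √Δ)/2 = (32 ± 10.7703)/2,
  λ_1 = 21.3852,  λ_2 = 10.6148.

Step 4 — unit eigenvector for λ_1: solve (Sigma - λ_1 I)v = 0. First row:
  (14 - 21.3852)·v_x + (5)·v_y = 0, i.e. (-7.3852)·v_x + (5)·v_y = 0,
  so v ∝ (b, λ_1 - a) = (5, 7.3852) = u.
  ||u|| = √((5)² + (7.3852)²) = √(79.5407) ≈ 8.9186,
  v_1 = u/||u|| ≈ (0.5606, 0.8281) (||v_1|| = 1).

λ_1 = 21.3852,  λ_2 = 10.6148;  v_1 ≈ (0.5606, 0.8281)


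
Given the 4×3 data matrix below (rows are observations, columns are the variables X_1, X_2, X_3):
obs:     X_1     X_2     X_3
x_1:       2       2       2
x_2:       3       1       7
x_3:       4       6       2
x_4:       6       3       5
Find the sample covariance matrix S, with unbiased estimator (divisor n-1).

Step 1 — column means:
  mean(X_1) = (2 + 3 + 4 + 6) / 4 = 15/4 = 3.75
  mean(X_2) = (2 + 1 + 6 + 3) / 4 = 12/4 = 3
  mean(X_3) = (2 + 7 + 2 + 5) / 4 = 16/4 = 4

Step 2 — sample covariance S[i,j] = (1/(n-1)) · Σ_k (x_{k,i} - mean_i) · (x_{k,j} - mean_j), with n-1 = 3.
  S[X_1,X_1] = ((-1.75)·(-1.75) + (-0.75)·(-0.75) + (0.25)·(0.25) + (2.25)·(2.25)) / 3 = 8.75/3 = 2.9167
  S[X_1,X_2] = ((-1.75)·(-1) + (-0.75)·(-2) + (0.25)·(3) + (2.25)·(0)) / 3 = 4/3 = 1.3333
  S[X_1,X_3] = ((-1.75)·(-2) + (-0.75)·(3) + (0.25)·(-2) + (2.25)·(1)) / 3 = 3/3 = 1
  S[X_2,X_2] = ((-1)·(-1) + (-2)·(-2) + (3)·(3) + (0)·(0)) / 3 = 14/3 = 4.6667
  S[X_2,X_3] = ((-1)·(-2) + (-2)·(3) + (3)·(-2) + (0)·(1)) / 3 = -10/3 = -3.3333
  S[X_3,X_3] = ((-2)·(-2) + (3)·(3) + (-2)·(-2) + (1)·(1)) / 3 = 18/3 = 6

S is symmetric (S[j,i] = S[i,j]). Assembling:

S = [[2.9167, 1.3333, 1],
 [1.3333, 4.6667, -3.3333],
 [1, -3.3333, 6]]


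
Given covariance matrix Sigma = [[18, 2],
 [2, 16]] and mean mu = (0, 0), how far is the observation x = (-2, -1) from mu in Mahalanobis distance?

Step 1 — centre the observation: (x - mu) = (-2, -1).

Step 2 — invert Sigma. det(Sigma) = 18·16 - (2)² = 284.
  Sigma^{-1} = (1/det) · [[d, -b], [-b, a]] = [[0.0563, -0.007],
 [-0.007, 0.0634]].

Step 3 — form the quadratic (x - mu)^T · Sigma^{-1} · (x - mu):
  Sigma^{-1} · (x - mu) = (-0.1056, -0.0493).
  (x - mu)^T · [Sigma^{-1} · (x - mu)] = (-2)·(-0.1056) + (-1)·(-0.0493) = 0.2606.

Step 4 — take square root: d = √(0.2606) ≈ 0.5105.

d(x, mu) = √(0.2606) ≈ 0.5105


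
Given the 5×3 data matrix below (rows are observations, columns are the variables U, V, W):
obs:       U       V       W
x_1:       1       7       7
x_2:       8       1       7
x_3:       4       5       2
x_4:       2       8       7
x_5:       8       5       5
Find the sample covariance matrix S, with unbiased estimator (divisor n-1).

Step 1 — column means:
  mean(U) = (1 + 8 + 4 + 2 + 8) / 5 = 23/5 = 4.6
  mean(V) = (7 + 1 + 5 + 8 + 5) / 5 = 26/5 = 5.2
  mean(W) = (7 + 7 + 2 + 7 + 5) / 5 = 28/5 = 5.6

Step 2 — sample covariance S[i,j] = (1/(n-1)) · Σ_k (x_{k,i} - mean_i) · (x_{k,j} - mean_j), with n-1 = 4.
  S[U,U] = ((-3.6)·(-3.6) + (3.4)·(3.4) + (-0.6)·(-0.6) + (-2.6)·(-2.6) + (3.4)·(3.4)) / 4 = 43.2/4 = 10.8
  S[U,V] = ((-3.6)·(1.8) + (3.4)·(-4.2) + (-0.6)·(-0.2) + (-2.6)·(2.8) + (3.4)·(-0.2)) / 4 = -28.6/4 = -7.15
  S[U,W] = ((-3.6)·(1.4) + (3.4)·(1.4) + (-0.6)·(-3.6) + (-2.6)·(1.4) + (3.4)·(-0.6)) / 4 = -3.8/4 = -0.95
  S[V,V] = ((1.8)·(1.8) + (-4.2)·(-4.2) + (-0.2)·(-0.2) + (2.8)·(2.8) + (-0.2)·(-0.2)) / 4 = 28.8/4 = 7.2
  S[V,W] = ((1.8)·(1.4) + (-4.2)·(1.4) + (-0.2)·(-3.6) + (2.8)·(1.4) + (-0.2)·(-0.6)) / 4 = 1.4/4 = 0.35
  S[W,W] = ((1.4)·(1.4) + (1.4)·(1.4) + (-3.6)·(-3.6) + (1.4)·(1.4) + (-0.6)·(-0.6)) / 4 = 19.2/4 = 4.8

S is symmetric (S[j,i] = S[i,j]). Assembling:

S = [[10.8, -7.15, -0.95],
 [-7.15, 7.2, 0.35],
 [-0.95, 0.35, 4.8]]


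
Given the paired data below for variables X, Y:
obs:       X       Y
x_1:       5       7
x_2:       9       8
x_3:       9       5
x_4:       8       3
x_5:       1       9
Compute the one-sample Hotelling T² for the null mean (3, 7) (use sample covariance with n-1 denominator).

Step 1 — sample mean vector:
  mean(X) = (5 + 9 + 9 + 8 + 1) / 5 = 32/5 = 6.4
  mean(Y) = (7 + 8 + 5 + 3 + 9) / 5 = 32/5 = 6.4
  x̄ = (6.4, 6.4),  deviation x̄ - mu_0 = (6.4, 6.4) - (3, 7) = (3.4, -0.6).

Step 2 — sample covariance matrix, S[i,j] = (1/(n-1)) · Σ_k (x_{k,i} - mean_i) · (x_{k,j} - mean_j), divisor n-1 = 4:
  S[X,X] = ((-1.4)·(-1.4) + (2.6)·(2.6) + (2.6)·(2.6) + (1.6)·(1.6) + (-5.4)·(-5.4)) / 4 = 47.2/4 = 11.8
  S[X,Y] = ((-1.4)·(0.6) + (2.6)·(1.6) + (2.6)·(-1.4) + (1.6)·(-3.4) + (-5.4)·(2.6)) / 4 = -19.8/4 = -4.95
  S[Y,Y] = ((0.6)·(0.6) + (1.6)·(1.6) + (-1.4)·(-1.4) + (-3.4)·(-3.4) + (2.6)·(2.6)) / 4 = 23.2/4 = 5.8
  S = [[11.8, -4.95],
 [-4.95, 5.8]].

Step 3 — invert S. det(S) = 11.8·5.8 - (-4.95)² = 43.9375.
  S^{-1} = (1/det) · [[d, -b], [-b, a]] = [[0.132, 0.1127],
 [0.1127, 0.2686]].

Step 4 — quadratic form (x̄ - mu_0)^T · S^{-1} · (x̄ - mu_0):
  S^{-1} · (x̄ - mu_0) = (0.3812, 0.2219),
  (x̄ - mu_0)^T · [...] = (3.4)·(0.3812) + (-0.6)·(0.2219) = 1.163.

Step 5 — scale by n: T² = 5 · 1.163 = 5.8151.

T² ≈ 5.8151
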